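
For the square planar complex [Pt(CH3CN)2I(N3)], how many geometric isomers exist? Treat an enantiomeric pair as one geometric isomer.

A square has two trans pairs of vertices; adjacent vertices are cis.
The distinct arrangements are (2 in all): CH3CN cis; CH3CN trans.

2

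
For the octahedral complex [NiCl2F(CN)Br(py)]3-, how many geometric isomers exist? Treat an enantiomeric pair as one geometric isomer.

The six octahedral sites form three mutually perpendicular trans pairs.
Placing the ligands in turn and identifying arrangements related by rotation or reflection leaves 9 distinct geometric isomers.

9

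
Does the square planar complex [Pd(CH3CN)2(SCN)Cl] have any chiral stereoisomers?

no

A square has two trans pairs of vertices; adjacent vertices are cis.
Working through the distinct placements yields 2 geometric isomers: CH3CN cis; CH3CN trans.
Each arrangement has an internal mirror plane or centre of symmetry, so none is chiral.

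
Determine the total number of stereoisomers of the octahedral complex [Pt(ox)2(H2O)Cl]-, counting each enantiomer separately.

3

The six octahedral sites form three mutually perpendicular trans pairs.
Each ox is bidentate and must span two cis positions.
Working through the distinct placements yields 2 geometric isomers: H2O and Cl mutually trans; H2O and Cl mutually cis (chiral).
One of these lacks any improper symmetry element and so occurs as an enantiomeric pair, giving 2 + 1 = 3 stereoisomers in total.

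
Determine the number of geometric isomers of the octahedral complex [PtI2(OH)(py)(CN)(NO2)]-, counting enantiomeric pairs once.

9

In an octahedral complex each vertex has one trans partner and four cis neighbours.
Systematic enumeration (placing each ligand type in turn and discarding arrangements equivalent by rotation or reflection) gives 9 geometric isomers.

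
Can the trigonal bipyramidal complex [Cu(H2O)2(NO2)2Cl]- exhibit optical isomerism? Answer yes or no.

yes

Systematic enumeration (placing each ligand type in turn and discarding arrangements equivalent by rotation or reflection) gives 5 geometric isomers.
One of these lacks any improper symmetry element and so occurs as an enantiomeric pair, giving 5 + 1 = 6 stereoisomers in total.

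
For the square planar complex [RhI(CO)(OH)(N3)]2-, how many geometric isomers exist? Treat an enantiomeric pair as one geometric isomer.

A square has two trans pairs of vertices; adjacent vertices are cis.
Systematic placement gives 3 geometric isomers: (CO/N3 trans, I/OH trans); (CO/OH trans, I/N3 trans); (CO/I trans, N3/OH trans).

3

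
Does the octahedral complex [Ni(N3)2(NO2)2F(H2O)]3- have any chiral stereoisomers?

In an octahedral complex each vertex has one trans partner and four cis neighbours.
Systematic placement gives 6 geometric isomers: N3 trans, NO2 trans; N3 cis, NO2 cis (3 arrangements, 2 chiral); N3 cis, NO2 trans; N3 trans, NO2 cis.
Of these, 2 lack any improper symmetry element and so occur as enantiomeric pairs, giving 6 + 2 = 8 stereoisomers in total.

yes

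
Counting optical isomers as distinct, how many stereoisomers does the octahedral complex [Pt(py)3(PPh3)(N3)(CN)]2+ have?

5

The six octahedral sites form three mutually perpendicular trans pairs.
Systematic placement gives 4 geometric isomers: py mer (3 arrangements); py fac (chiral).
One of these lacks any improper symmetry element and so occurs as an enantiomeric pair, giving 4 + 1 = 5 stereoisomers in total.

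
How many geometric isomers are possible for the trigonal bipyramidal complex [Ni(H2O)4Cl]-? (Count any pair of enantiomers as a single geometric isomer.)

2

In a trigonal bipyramid the two axial positions differ from the three equatorial ones.
There are 2 geometric isomers: Cl axial; Cl equatorial.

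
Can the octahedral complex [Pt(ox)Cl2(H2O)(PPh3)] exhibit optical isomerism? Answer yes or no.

The six octahedral sites form three mutually perpendicular trans pairs.
Each ox is bidentate and must span two cis positions.
The distinct arrangements are (4 in all): Cl trans; Cl cis (3 arrangements, 2 chiral).
Of these, 2 lack any improper symmetry element and so occur as enantiomeric pairs, giving 4 + 2 = 6 stereoisomers in total.

yes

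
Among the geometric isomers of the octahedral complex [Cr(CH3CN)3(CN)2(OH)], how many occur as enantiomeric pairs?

0

In an octahedral complex each vertex has one trans partner and four cis neighbours.
Working through the distinct placements yields 3 geometric isomers: CH3CN mer, CN cis; CH3CN mer, CN trans; CH3CN fac, CN cis.
Each arrangement has an internal mirror plane or centre of symmetry, so none is chiral.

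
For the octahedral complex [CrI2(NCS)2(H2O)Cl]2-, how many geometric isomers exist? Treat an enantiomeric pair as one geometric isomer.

The six octahedral sites form three mutually perpendicular trans pairs.
There are 6 geometric isomers: I trans, NCS trans; I cis, NCS cis (3 arrangements, 2 chiral); I cis, NCS trans; I trans, NCS cis.

6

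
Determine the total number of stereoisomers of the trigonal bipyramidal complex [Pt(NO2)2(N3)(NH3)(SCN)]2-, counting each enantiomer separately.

10

A trigonal bipyramid has two axial and three equatorial sites, which are chemically inequivalent.
Systematic enumeration (placing each ligand type in turn and discarding arrangements equivalent by rotation or reflection) gives 7 geometric isomers.
Of these, 3 lack any improper symmetry element and so occur as enantiomeric pairs, giving 7 + 3 = 10 stereoisomers in total.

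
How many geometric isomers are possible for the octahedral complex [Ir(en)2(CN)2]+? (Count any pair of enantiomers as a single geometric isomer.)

2

An octahedron has six vertices in three trans pairs; every non-trans pair is cis.
Each en is bidentate and must span two cis positions.
Systematic placement gives 2 geometric isomers: CN trans; CN cis (chiral).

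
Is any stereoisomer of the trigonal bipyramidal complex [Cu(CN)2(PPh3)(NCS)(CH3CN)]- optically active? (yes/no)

A trigonal bipyramid has two axial and three equatorial sites, which are chemically inequivalent.
Placing the ligands in turn and identifying arrangements related by rotation or reflection leaves 7 distinct geometric isomers.
Of these, 3 lack any improper symmetry element and so occur as enantiomeric pairs, giving 7 + 3 = 10 stereoisomers in total.

yes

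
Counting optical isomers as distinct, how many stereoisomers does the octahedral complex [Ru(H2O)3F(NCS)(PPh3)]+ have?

5

In an octahedral complex each vertex has one trans partner and four cis neighbours.
There are 4 geometric isomers: H2O mer (3 arrangements); H2O fac (chiral).
One of these lacks any improper symmetry element and so occurs as an enantiomeric pair, giving 4 + 1 = 5 stereoisomers in total.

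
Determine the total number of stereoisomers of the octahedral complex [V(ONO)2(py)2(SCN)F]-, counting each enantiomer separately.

In an octahedral complex each vertex has one trans partner and four cis neighbours.
There are 6 geometric isomers: ONO cis, py trans; ONO cis, py cis (3 arrangements, 2 chiral); ONO trans, py trans; ONO trans, py cis.
Of these, 2 lack any improper symmetry element and so occur as enantiomeric pairs, giving 6 + 2 = 8 stereoisomers in total.

8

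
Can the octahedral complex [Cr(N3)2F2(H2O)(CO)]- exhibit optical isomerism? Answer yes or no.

yes

The six octahedral sites form three mutually perpendicular trans pairs.
There are 6 geometric isomers: N3 trans, F cis; N3 cis, F cis (3 arrangements, 2 chiral); N3 trans, F trans; N3 cis, F trans.
Of these, 2 lack any improper symmetry element and so occur as enantiomeric pairs, giving 6 + 2 = 8 stereoisomers in total.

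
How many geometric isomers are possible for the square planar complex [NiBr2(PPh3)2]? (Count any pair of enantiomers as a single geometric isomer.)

In a square planar complex each vertex has one trans partner and two cis neighbours.
There are 2 geometric isomers: Br cis; Br trans.

2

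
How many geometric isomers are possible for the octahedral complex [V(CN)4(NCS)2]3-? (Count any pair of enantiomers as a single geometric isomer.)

2

The distinct arrangements are (2 in all): NCS trans; NCS cis.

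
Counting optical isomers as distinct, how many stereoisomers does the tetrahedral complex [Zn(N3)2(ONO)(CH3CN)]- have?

1

Only one geometric arrangement is possible.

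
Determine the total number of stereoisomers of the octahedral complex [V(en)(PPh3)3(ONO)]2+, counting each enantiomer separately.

2

In an octahedral complex each vertex has one trans partner and four cis neighbours.
Each en is bidentate and must span two cis positions.
Working through the distinct placements yields 2 geometric isomers: PPh3 fac; PPh3 mer.
Each arrangement has an internal mirror plane or centre of symmetry, so none is chiral.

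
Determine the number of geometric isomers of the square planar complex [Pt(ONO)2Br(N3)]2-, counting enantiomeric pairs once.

2

Working through the distinct placements yields 2 geometric isomers: ONO cis; ONO trans.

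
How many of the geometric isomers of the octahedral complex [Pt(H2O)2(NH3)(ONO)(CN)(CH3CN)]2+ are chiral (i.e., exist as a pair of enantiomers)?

In an octahedral complex each vertex has one trans partner and four cis neighbours.
Placing the ligands in turn and identifying arrangements related by rotation or reflection leaves 9 distinct geometric isomers.
Of these, 6 lack any improper symmetry element and so occur as enantiomeric pairs, giving 9 + 6 = 15 stereoisomers in total.

6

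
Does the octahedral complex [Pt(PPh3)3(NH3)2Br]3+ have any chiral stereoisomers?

There are 3 geometric isomers: PPh3 mer, NH3 cis; PPh3 mer, NH3 trans; PPh3 fac, NH3 cis.
Each arrangement has an internal mirror plane or centre of symmetry, so none is chiral.

no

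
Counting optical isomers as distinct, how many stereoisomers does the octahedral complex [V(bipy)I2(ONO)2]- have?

4

Each bipy is bidentate and must span two cis positions.
Working through the distinct placements yields 3 geometric isomers: I trans, ONO cis; I cis, ONO cis (chiral); I cis, ONO trans.
One of these lacks any improper symmetry element and so occurs as an enantiomeric pair, giving 3 + 1 = 4 stereoisomers in total.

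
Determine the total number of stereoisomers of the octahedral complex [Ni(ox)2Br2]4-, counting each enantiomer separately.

3

The six octahedral sites form three mutually perpendicular trans pairs.
Each ox is bidentate and must span two cis positions.
Working through the distinct placements yields 2 geometric isomers: Br trans; Br cis (chiral).
One of these lacks any improper symmetry element and so occurs as an enantiomeric pair, giving 2 + 1 = 3 stereoisomers in total.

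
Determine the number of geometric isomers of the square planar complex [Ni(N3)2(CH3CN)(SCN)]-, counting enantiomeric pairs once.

2

A square has two trans pairs of vertices; adjacent vertices are cis.
Systematic placement gives 2 geometric isomers: N3 cis; N3 trans.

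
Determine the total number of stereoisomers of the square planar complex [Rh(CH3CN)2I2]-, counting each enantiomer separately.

A square has two trans pairs of vertices; adjacent vertices are cis.
The distinct arrangements are (2 in all): CH3CN cis; CH3CN trans.
Each arrangement has an internal mirror plane or centre of symmetry, so none is chiral.

2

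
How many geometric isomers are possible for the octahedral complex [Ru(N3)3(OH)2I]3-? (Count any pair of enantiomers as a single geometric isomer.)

The six octahedral sites form three mutually perpendicular trans pairs.
Systematic placement gives 3 geometric isomers: N3 mer, OH trans; N3 fac, OH cis; N3 mer, OH cis.

3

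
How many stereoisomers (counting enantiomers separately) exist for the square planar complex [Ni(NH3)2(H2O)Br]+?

2

In a square planar complex each vertex has one trans partner and two cis neighbours.
There are 2 geometric isomers: NH3 cis; NH3 trans.
Each arrangement has an internal mirror plane or centre of symmetry, so none is chiral.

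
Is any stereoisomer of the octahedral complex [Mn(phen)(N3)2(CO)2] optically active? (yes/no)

yes

The six octahedral sites form three mutually perpendicular trans pairs.
Each phen is bidentate and must span two cis positions.
Systematic placement gives 3 geometric isomers: N3 cis, CO trans; N3 cis, CO cis (chiral); N3 trans, CO cis.
One of these lacks any improper symmetry element and so occurs as an enantiomeric pair, giving 3 + 1 = 4 stereoisomers in total.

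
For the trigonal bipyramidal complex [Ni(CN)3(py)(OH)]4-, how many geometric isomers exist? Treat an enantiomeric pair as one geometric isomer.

4

A trigonal bipyramid has two axial and three equatorial sites, which are chemically inequivalent.
Working through the distinct placements yields 4 geometric isomers: py equatorial, OH equatorial; py equatorial, OH axial; py axial, OH equatorial; py axial, OH axial.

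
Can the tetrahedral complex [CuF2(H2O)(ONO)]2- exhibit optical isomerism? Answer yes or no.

In a tetrahedral complex all four positions are equivalent and every pair of ligands is adjacent — there is no cis/trans distinction.
Only one geometric arrangement is possible.

no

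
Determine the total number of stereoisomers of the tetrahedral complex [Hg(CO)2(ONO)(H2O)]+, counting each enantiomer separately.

1

All four vertices of a tetrahedron are equivalent and mutually adjacent, so cis/trans isomerism cannot arise.
Only one geometric arrangement is possible.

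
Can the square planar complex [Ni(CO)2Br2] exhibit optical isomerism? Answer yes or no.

no

In a square planar complex each vertex has one trans partner and two cis neighbours.
Systematic placement gives 2 geometric isomers: CO cis; CO trans.
Each arrangement has an internal mirror plane or centre of symmetry, so none is chiral.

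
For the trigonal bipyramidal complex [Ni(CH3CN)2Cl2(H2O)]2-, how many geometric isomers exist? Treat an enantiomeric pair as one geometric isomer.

5

A trigonal bipyramid has two axial and three equatorial sites, which are chemically inequivalent.
Placing the ligands in turn and identifying arrangements related by rotation or reflection leaves 5 distinct geometric isomers.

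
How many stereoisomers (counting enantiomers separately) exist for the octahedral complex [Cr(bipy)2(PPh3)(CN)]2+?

In an octahedral complex each vertex has one trans partner and four cis neighbours.
Each bipy is bidentate and must span two cis positions.
Working through the distinct placements yields 2 geometric isomers: PPh3 and CN mutually trans; PPh3 and CN mutually cis (chiral).
One of these lacks any improper symmetry element and so occurs as an enantiomeric pair, giving 2 + 1 = 3 stereoisomers in total.

3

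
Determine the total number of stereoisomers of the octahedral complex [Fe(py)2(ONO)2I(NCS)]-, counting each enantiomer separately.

There are 6 geometric isomers: py trans, ONO trans; py cis, ONO cis (3 arrangements, 2 chiral); py trans, ONO cis; py cis, ONO trans.
Of these, 2 lack any improper symmetry element and so occur as enantiomeric pairs, giving 6 + 2 = 8 stereoisomers in total.

8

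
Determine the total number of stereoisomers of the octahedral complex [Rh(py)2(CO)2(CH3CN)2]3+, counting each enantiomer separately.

6

The six octahedral sites form three mutually perpendicular trans pairs.
Working through the distinct placements yields 5 geometric isomers: py trans, CO trans, CH3CN trans; py cis, CO cis, CH3CN trans; py trans, CO cis, CH3CN cis; py cis, CO cis, CH3CN cis (chiral); py cis, CO trans, CH3CN cis.
One of these lacks any improper symmetry element and so occurs as an enantiomeric pair, giving 5 + 1 = 6 stereoisomers in total.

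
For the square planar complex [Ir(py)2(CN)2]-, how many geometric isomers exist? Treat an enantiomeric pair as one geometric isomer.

A square has two trans pairs of vertices; adjacent vertices are cis.
There are 2 geometric isomers: py cis; py trans.

2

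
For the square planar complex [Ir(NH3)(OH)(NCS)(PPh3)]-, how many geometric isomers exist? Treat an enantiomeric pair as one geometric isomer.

3

The distinct arrangements are (3 in all): (NCS/OH trans, NH3/PPh3 trans); (NCS/PPh3 trans, NH3/OH trans); (NCS/NH3 trans, OH/PPh3 trans).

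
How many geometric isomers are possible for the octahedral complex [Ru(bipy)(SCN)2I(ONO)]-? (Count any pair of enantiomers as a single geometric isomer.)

In an octahedral complex each vertex has one trans partner and four cis neighbours.
Each bipy is bidentate and must span two cis positions.
Working through the distinct placements yields 4 geometric isomers: SCN cis (3 arrangements, 2 chiral); SCN trans.

4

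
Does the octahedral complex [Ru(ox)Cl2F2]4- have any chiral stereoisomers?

An octahedron has six vertices in three trans pairs; every non-trans pair is cis.
Each ox is bidentate and must span two cis positions.
Working through the distinct placements yields 3 geometric isomers: Cl trans, F cis; Cl cis, F cis (chiral); Cl cis, F trans.
One of these lacks any improper symmetry element and so occurs as an enantiomeric pair, giving 3 + 1 = 4 stereoisomers in total.

yes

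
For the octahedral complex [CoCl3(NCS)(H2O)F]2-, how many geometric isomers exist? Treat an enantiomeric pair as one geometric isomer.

4

An octahedron has six vertices in three trans pairs; every non-trans pair is cis.
There are 4 geometric isomers: Cl mer (3 arrangements); Cl fac (chiral).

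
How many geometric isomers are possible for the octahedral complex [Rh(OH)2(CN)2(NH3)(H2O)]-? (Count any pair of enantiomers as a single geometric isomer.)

In an octahedral complex each vertex has one trans partner and four cis neighbours.
Working through the distinct placements yields 6 geometric isomers: OH trans, CN trans; OH cis, CN trans; OH trans, CN cis; OH cis, CN cis (3 arrangements, 2 chiral).

6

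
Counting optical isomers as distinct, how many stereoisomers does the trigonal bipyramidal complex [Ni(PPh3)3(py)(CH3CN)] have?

4

Systematic placement gives 4 geometric isomers: py equatorial, CH3CN axial; py axial, CH3CN axial; py equatorial, CH3CN equatorial; py axial, CH3CN equatorial.
Each arrangement has an internal mirror plane or centre of symmetry, so none is chiral.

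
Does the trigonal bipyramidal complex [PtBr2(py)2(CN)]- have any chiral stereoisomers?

Exhaustive case analysis gives 5 geometric isomers.
One of these lacks any improper symmetry element and so occurs as an enantiomeric pair, giving 5 + 1 = 6 stereoisomers in total.

yes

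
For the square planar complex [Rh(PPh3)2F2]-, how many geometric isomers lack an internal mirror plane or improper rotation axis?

In a square planar complex each vertex has one trans partner and two cis neighbours.
Systematic placement gives 2 geometric isomers: PPh3 cis; PPh3 trans.
Each arrangement has an internal mirror plane or centre of symmetry, so none is chiral.

0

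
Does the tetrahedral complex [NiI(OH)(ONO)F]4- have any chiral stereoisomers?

In a tetrahedral complex all four positions are equivalent and every pair of ligands is adjacent — there is no cis/trans distinction.
Only one geometric arrangement is possible; it has no improper symmetry element, so it exists as a pair of enantiomers (2 stereoisomers).

yes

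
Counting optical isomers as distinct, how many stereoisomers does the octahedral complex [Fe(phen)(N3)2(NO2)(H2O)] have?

6

The six octahedral sites form three mutually perpendicular trans pairs.
Each phen is bidentate and must span two cis positions.
The distinct arrangements are (4 in all): N3 cis (3 arrangements, 2 chiral); N3 trans.
Of these, 2 lack any improper symmetry element and so occur as enantiomeric pairs, giving 4 + 2 = 6 stereoisomers in total.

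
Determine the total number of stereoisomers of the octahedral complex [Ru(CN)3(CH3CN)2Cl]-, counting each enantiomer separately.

3

In an octahedral complex each vertex has one trans partner and four cis neighbours.
Working through the distinct placements yields 3 geometric isomers: CN mer, CH3CN trans; CN fac, CH3CN cis; CN mer, CH3CN cis.
Each arrangement has an internal mirror plane or centre of symmetry, so none is chiral.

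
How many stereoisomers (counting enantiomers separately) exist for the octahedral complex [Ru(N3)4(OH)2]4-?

In an octahedral complex each vertex has one trans partner and four cis neighbours.
Systematic placement gives 2 geometric isomers: OH trans; OH cis.
Each arrangement has an internal mirror plane or centre of symmetry, so none is chiral.

2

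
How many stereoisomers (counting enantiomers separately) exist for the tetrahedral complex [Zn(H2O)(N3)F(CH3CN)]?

Only one geometric arrangement is possible; it has no improper symmetry element, so it exists as a pair of enantiomers (2 stereoisomers).

2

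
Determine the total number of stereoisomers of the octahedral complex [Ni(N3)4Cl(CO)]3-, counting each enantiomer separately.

There are 2 geometric isomers: Cl and CO mutually trans; Cl and CO mutually cis.
Each arrangement has an internal mirror plane or centre of symmetry, so none is chiral.

2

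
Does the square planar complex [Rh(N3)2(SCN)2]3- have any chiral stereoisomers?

no

A square has two trans pairs of vertices; adjacent vertices are cis.
Working through the distinct placements yields 2 geometric isomers: N3 cis; N3 trans.
Each arrangement has an internal mirror plane or centre of symmetry, so none is chiral.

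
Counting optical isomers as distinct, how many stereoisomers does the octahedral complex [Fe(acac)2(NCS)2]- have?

Each acac is bidentate and must span two cis positions.
There are 2 geometric isomers: NCS trans; NCS cis (chiral).
One of these lacks any improper symmetry element and so occurs as an enantiomeric pair, giving 2 + 1 = 3 stereoisomers in total.

3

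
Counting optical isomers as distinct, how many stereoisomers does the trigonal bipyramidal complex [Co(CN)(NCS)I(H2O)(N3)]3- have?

A trigonal bipyramid has two axial and three equatorial sites, which are chemically inequivalent.
Systematic enumeration (placing each ligand type in turn and discarding arrangements equivalent by rotation or reflection) gives 10 geometric isomers.
Of these, 10 lack any improper symmetry element and so occur as enantiomeric pairs, giving 10 + 10 = 20 stereoisomers in total.

20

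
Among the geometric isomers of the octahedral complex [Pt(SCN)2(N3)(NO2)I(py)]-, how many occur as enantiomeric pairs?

6

Placing the ligands in turn and identifying arrangements related by rotation or reflection leaves 9 distinct geometric isomers.
Of these, 6 lack any improper symmetry element and so occur as enantiomeric pairs, giving 9 + 6 = 15 stereoisomers in total.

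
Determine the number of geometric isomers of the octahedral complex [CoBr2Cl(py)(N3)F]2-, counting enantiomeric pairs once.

9

In an octahedral complex each vertex has one trans partner and four cis neighbours.
Placing the ligands in turn and identifying arrangements related by rotation or reflection leaves 9 distinct geometric isomers.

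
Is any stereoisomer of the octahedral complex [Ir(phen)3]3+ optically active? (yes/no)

In an octahedral complex each vertex has one trans partner and four cis neighbours.
Each phen is bidentate and must span two cis positions.
Only one geometric arrangement is possible; it has no improper symmetry element, so it exists as a pair of enantiomers (2 stereoisomers).

yes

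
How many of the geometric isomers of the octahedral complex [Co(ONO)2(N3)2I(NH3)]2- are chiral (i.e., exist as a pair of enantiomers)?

An octahedron has six vertices in three trans pairs; every non-trans pair is cis.
There are 6 geometric isomers: ONO trans, N3 cis; ONO cis, N3 cis (3 arrangements, 2 chiral); ONO trans, N3 trans; ONO cis, N3 trans.
Of these, 2 lack any improper symmetry element and so occur as enantiomeric pairs, giving 6 + 2 = 8 stereoisomers in total.

2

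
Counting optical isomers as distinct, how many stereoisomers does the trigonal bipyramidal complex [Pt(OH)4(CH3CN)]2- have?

Systematic placement gives 2 geometric isomers: CH3CN axial; CH3CN equatorial.
Each arrangement has an internal mirror plane or centre of symmetry, so none is chiral.

2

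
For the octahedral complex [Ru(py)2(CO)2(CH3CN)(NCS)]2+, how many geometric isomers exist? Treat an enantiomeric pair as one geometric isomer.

The six octahedral sites form three mutually perpendicular trans pairs.
Systematic placement gives 6 geometric isomers: py trans, CO cis; py cis, CO cis (3 arrangements, 2 chiral); py trans, CO trans; py cis, CO trans.

6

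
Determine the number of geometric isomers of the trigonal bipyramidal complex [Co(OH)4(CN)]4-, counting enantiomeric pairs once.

2

A trigonal bipyramid has two axial and three equatorial sites, which are chemically inequivalent.
Working through the distinct placements yields 2 geometric isomers: CN axial; CN equatorial.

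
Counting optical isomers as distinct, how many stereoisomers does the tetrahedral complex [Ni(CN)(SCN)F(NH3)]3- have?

All four vertices of a tetrahedron are equivalent and mutually adjacent, so cis/trans isomerism cannot arise.
Only one geometric arrangement is possible; it has no improper symmetry element, so it exists as a pair of enantiomers (2 stereoisomers).

2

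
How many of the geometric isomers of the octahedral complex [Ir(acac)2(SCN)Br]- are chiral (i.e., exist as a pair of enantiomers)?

1

The six octahedral sites form three mutually perpendicular trans pairs.
Each acac is bidentate and must span two cis positions.
Working through the distinct placements yields 2 geometric isomers: SCN and Br mutually trans; SCN and Br mutually cis (chiral).
One of these lacks any improper symmetry element and so occurs as an enantiomeric pair, giving 2 + 1 = 3 stereoisomers in total.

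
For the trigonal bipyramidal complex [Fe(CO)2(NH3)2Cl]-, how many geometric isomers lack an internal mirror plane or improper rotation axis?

1

A trigonal bipyramid has two axial and three equatorial sites, which are chemically inequivalent.
Exhaustive case analysis gives 5 geometric isomers.
One of these lacks any improper symmetry element and so occurs as an enantiomeric pair, giving 5 + 1 = 6 stereoisomers in total.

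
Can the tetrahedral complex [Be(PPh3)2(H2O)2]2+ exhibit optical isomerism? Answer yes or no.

no

Only one geometric arrangement is possible.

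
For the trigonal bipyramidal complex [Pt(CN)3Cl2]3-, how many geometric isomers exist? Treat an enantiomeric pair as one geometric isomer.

A trigonal bipyramid has two axial and three equatorial sites, which are chemically inequivalent.
Systematic placement gives 3 geometric isomers: Cl both equatorial; Cl one axial, one equatorial; Cl both axial.

3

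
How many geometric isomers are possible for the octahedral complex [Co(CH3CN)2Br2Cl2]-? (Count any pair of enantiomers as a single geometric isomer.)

5

The six octahedral sites form three mutually perpendicular trans pairs.
Working through the distinct placements yields 5 geometric isomers: CH3CN trans, Br trans, Cl trans; CH3CN cis, Br trans, Cl cis; CH3CN cis, Br cis, Cl trans; CH3CN cis, Br cis, Cl cis (chiral); CH3CN trans, Br cis, Cl cis.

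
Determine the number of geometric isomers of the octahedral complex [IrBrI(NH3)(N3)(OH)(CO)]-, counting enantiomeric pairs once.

An octahedron has six vertices in three trans pairs; every non-trans pair is cis.
Placing the ligands in turn and identifying arrangements related by rotation or reflection leaves 15 distinct geometric isomers.

15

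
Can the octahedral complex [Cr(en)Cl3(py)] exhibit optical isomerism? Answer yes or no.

no

An octahedron has six vertices in three trans pairs; every non-trans pair is cis.
Each en is bidentate and must span two cis positions.
Systematic placement gives 2 geometric isomers: Cl mer; Cl fac.
Each arrangement has an internal mirror plane or centre of symmetry, so none is chiral.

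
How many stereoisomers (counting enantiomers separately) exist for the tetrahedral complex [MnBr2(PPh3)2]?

1

Only one geometric arrangement is possible.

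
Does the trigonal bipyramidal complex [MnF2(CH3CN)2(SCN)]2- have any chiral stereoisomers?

yes

A trigonal bipyramid has two axial and three equatorial sites, which are chemically inequivalent.
Placing the ligands in turn and identifying arrangements related by rotation or reflection leaves 5 distinct geometric isomers.
One of these lacks any improper symmetry element and so occurs as an enantiomeric pair, giving 5 + 1 = 6 stereoisomers in total.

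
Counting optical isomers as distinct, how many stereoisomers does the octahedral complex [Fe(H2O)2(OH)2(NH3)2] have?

The six octahedral sites form three mutually perpendicular trans pairs.
The distinct arrangements are (5 in all): H2O trans, OH trans, NH3 trans; H2O trans, OH cis, NH3 cis; H2O cis, OH trans, NH3 cis; H2O cis, OH cis, NH3 cis (chiral); H2O cis, OH cis, NH3 trans.
One of these lacks any improper symmetry element and so occurs as an enantiomeric pair, giving 5 + 1 = 6 stereoisomers in total.

6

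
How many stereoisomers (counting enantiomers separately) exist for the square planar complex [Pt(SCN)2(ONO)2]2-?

In a square planar complex each vertex has one trans partner and two cis neighbours.
Systematic placement gives 2 geometric isomers: SCN cis; SCN trans.
Each arrangement has an internal mirror plane or centre of symmetry, so none is chiral.

2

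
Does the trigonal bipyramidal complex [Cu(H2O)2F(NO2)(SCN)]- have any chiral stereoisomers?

Systematic enumeration (placing each ligand type in turn and discarding arrangements equivalent by rotation or reflection) gives 7 geometric isomers.
Of these, 3 lack any improper symmetry element and so occur as enantiomeric pairs, giving 7 + 3 = 10 stereoisomers in total.

yes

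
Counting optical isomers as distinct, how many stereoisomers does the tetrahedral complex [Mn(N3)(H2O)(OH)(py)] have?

All four vertices of a tetrahedron are equivalent and mutually adjacent, so cis/trans isomerism cannot arise.
Only one geometric arrangement is possible; it has no improper symmetry element, so it exists as a pair of enantiomers (2 stereoisomers).

2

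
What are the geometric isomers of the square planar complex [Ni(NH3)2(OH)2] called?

cis and trans

A square has two trans pairs of vertices; adjacent vertices are cis.
There are 2 geometric isomers: NH3 cis; NH3 trans.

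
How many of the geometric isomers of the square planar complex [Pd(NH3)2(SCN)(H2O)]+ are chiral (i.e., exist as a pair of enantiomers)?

0

In a square planar complex each vertex has one trans partner and two cis neighbours.
There are 2 geometric isomers: NH3 cis; NH3 trans.
Each arrangement has an internal mirror plane or centre of symmetry, so none is chiral.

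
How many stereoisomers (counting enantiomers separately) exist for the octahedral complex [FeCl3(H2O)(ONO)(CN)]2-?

5

The six octahedral sites form three mutually perpendicular trans pairs.
Systematic placement gives 4 geometric isomers: Cl mer (3 arrangements); Cl fac (chiral).
One of these lacks any improper symmetry element and so occurs as an enantiomeric pair, giving 4 + 1 = 5 stereoisomers in total.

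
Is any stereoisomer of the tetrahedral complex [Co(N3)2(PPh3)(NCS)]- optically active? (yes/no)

In a tetrahedral complex all four positions are equivalent and every pair of ligands is adjacent — there is no cis/trans distinction.
Only one geometric arrangement is possible.

no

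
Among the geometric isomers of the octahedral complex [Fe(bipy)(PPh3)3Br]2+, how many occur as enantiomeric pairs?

0

In an octahedral complex each vertex has one trans partner and four cis neighbours.
Each bipy is bidentate and must span two cis positions.
The distinct arrangements are (2 in all): PPh3 fac; PPh3 mer.
Each arrangement has an internal mirror plane or centre of symmetry, so none is chiral.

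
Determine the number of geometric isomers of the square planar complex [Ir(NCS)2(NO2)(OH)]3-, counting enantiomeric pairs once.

2

In a square planar complex each vertex has one trans partner and two cis neighbours.
Working through the distinct placements yields 2 geometric isomers: NCS cis; NCS trans.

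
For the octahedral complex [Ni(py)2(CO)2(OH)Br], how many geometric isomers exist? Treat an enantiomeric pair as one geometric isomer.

6

The six octahedral sites form three mutually perpendicular trans pairs.
Working through the distinct placements yields 6 geometric isomers: py trans, CO cis; py cis, CO cis (3 arrangements, 2 chiral); py trans, CO trans; py cis, CO trans.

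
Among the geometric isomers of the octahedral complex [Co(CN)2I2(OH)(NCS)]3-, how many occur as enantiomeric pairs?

2

In an octahedral complex each vertex has one trans partner and four cis neighbours.
There are 6 geometric isomers: CN trans, I trans; CN trans, I cis; CN cis, I cis (3 arrangements, 2 chiral); CN cis, I trans.
Of these, 2 lack any improper symmetry element and so occur as enantiomeric pairs, giving 6 + 2 = 8 stereoisomers in total.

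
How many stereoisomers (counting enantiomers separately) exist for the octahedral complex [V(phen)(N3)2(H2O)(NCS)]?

The six octahedral sites form three mutually perpendicular trans pairs.
Each phen is bidentate and must span two cis positions.
Systematic placement gives 4 geometric isomers: N3 cis (3 arrangements, 2 chiral); N3 trans.
Of these, 2 lack any improper symmetry element and so occur as enantiomeric pairs, giving 4 + 2 = 6 stereoisomers in total.

6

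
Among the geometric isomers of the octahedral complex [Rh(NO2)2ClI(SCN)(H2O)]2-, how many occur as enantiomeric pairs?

6

Exhaustive case analysis gives 9 geometric isomers.
Of these, 6 lack any improper symmetry element and so occur as enantiomeric pairs, giving 9 + 6 = 15 stereoisomers in total.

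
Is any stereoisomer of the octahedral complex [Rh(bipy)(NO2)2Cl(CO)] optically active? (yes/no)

An octahedron has six vertices in three trans pairs; every non-trans pair is cis.
Each bipy is bidentate and must span two cis positions.
There are 4 geometric isomers: NO2 cis (3 arrangements, 2 chiral); NO2 trans.
Of these, 2 lack any improper symmetry element and so occur as enantiomeric pairs, giving 4 + 2 = 6 stereoisomers in total.

yes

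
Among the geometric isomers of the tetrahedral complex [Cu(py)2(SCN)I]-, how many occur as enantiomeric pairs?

In a tetrahedral complex all four positions are equivalent and every pair of ligands is adjacent — there is no cis/trans distinction.
Only one geometric arrangement is possible.

0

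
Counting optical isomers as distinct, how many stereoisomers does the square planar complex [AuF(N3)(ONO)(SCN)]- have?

In a square planar complex each vertex has one trans partner and two cis neighbours.
There are 3 geometric isomers: (F/ONO trans, N3/SCN trans); (F/SCN trans, N3/ONO trans); (F/N3 trans, ONO/SCN trans).
Each arrangement has an internal mirror plane or centre of symmetry, so none is chiral.

3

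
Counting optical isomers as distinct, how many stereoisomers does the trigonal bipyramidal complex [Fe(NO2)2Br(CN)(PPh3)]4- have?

10

In a trigonal bipyramid the two axial positions differ from the three equatorial ones.
Placing the ligands in turn and identifying arrangements related by rotation or reflection leaves 7 distinct geometric isomers.
Of these, 3 lack any improper symmetry element and so occur as enantiomeric pairs, giving 7 + 3 = 10 stereoisomers in total.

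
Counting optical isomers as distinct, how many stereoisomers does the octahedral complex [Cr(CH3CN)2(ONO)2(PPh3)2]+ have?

6

An octahedron has six vertices in three trans pairs; every non-trans pair is cis.
There are 5 geometric isomers: CH3CN trans, ONO trans, PPh3 trans; CH3CN trans, ONO cis, PPh3 cis; CH3CN cis, ONO cis, PPh3 trans; CH3CN cis, ONO cis, PPh3 cis (chiral); CH3CN cis, ONO trans, PPh3 cis.
One of these lacks any improper symmetry element and so occurs as an enantiomeric pair, giving 5 + 1 = 6 stereoisomers in total.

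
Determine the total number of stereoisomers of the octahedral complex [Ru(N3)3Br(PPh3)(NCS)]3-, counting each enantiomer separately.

The six octahedral sites form three mutually perpendicular trans pairs.
Working through the distinct placements yields 4 geometric isomers: N3 mer (3 arrangements); N3 fac (chiral).
One of these lacks any improper symmetry element and so occurs as an enantiomeric pair, giving 4 + 1 = 5 stereoisomers in total.

5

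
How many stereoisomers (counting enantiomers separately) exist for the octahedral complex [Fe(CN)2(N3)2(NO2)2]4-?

An octahedron has six vertices in three trans pairs; every non-trans pair is cis.
The distinct arrangements are (5 in all): CN trans, N3 trans, NO2 trans; CN trans, N3 cis, NO2 cis; CN cis, N3 cis, NO2 trans; CN cis, N3 cis, NO2 cis (chiral); CN cis, N3 trans, NO2 cis.
One of these lacks any improper symmetry element and so occurs as an enantiomeric pair, giving 5 + 1 = 6 stereoisomers in total.

6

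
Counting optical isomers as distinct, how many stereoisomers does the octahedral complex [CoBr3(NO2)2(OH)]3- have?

3

In an octahedral complex each vertex has one trans partner and four cis neighbours.
Systematic placement gives 3 geometric isomers: Br mer, NO2 cis; Br mer, NO2 trans; Br fac, NO2 cis.
Each arrangement has an internal mirror plane or centre of symmetry, so none is chiral.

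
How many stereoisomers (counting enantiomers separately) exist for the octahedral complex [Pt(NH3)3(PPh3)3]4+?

2

The six octahedral sites form three mutually perpendicular trans pairs.
The distinct arrangements are (2 in all): NH3 mer; NH3 fac.
Each arrangement has an internal mirror plane or centre of symmetry, so none is chiral.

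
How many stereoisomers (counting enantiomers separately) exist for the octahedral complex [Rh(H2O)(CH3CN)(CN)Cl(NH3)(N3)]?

30

The six octahedral sites form three mutually perpendicular trans pairs.
Exhaustive case analysis gives 15 geometric isomers.
Of these, 15 lack any improper symmetry element and so occur as enantiomeric pairs, giving 15 + 15 = 30 stereoisomers in total.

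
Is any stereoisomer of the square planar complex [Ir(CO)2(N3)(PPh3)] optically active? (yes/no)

no

A square has two trans pairs of vertices; adjacent vertices are cis.
There are 2 geometric isomers: CO cis; CO trans.
Each arrangement has an internal mirror plane or centre of symmetry, so none is chiral.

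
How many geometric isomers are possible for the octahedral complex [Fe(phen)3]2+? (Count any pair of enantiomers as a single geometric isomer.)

1

An octahedron has six vertices in three trans pairs; every non-trans pair is cis.
Each phen is bidentate and must span two cis positions.
Only one geometric arrangement is possible; it has no improper symmetry element, so it exists as a pair of enantiomers (2 stereoisomers).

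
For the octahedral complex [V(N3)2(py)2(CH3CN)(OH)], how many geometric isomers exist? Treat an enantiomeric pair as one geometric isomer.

6

In an octahedral complex each vertex has one trans partner and four cis neighbours.
The distinct arrangements are (6 in all): N3 cis, py trans; N3 cis, py cis (3 arrangements, 2 chiral); N3 trans, py trans; N3 trans, py cis.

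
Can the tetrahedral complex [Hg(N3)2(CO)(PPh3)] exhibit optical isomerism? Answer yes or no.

In a tetrahedral complex all four positions are equivalent and every pair of ligands is adjacent — there is no cis/trans distinction.
Only one geometric arrangement is possible.

no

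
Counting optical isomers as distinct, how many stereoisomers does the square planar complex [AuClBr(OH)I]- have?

Working through the distinct placements yields 3 geometric isomers: (Br/I trans, Cl/OH trans); (Br/OH trans, Cl/I trans); (Br/Cl trans, I/OH trans).
Each arrangement has an internal mirror plane or centre of symmetry, so none is chiral.

3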